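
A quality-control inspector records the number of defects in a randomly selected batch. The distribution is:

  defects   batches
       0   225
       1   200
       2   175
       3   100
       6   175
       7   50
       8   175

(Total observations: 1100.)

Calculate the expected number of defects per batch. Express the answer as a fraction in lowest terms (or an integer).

Total = 1100, so P(defects=0) = 225/1100, etc.
E[X] = (9/44)·0 + (2/11)·1 + (7/44)·2 + (1/11)·3 + (7/44)·6 + (1/22)·7 + (7/44)·8
     = 73/22

73/22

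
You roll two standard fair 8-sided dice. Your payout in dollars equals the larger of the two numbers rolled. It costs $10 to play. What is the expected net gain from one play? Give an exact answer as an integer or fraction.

-67/16 dollars

Distribution of the larger of the two numbers rolled: 1 w.p. 1/64, 2 w.p. 3/64, 3 w.p. 5/64, 4 w.p. 7/64, 5 w.p. 9/64, 6 w.p. 11/64, …
E[payout] = (1/64)·1 + (3/64)·2 + (5/64)·3 + (7/64)·4 + (9/64)·5 + (11/64)·6 + (13/64)·7 + (15/64)·8 = 93/16
Expected profit = 93/16 − 10 = -67/16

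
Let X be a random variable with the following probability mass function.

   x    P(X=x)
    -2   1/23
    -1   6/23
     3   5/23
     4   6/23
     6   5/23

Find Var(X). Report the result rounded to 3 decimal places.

7.357

E[X] = (1/23)·(-2) + (6/23)·(-1) + (5/23)·3 + (6/23)·4 + (5/23)·6 = 61/23
E[X²] = (1/23)·4 + (6/23)·1 + (5/23)·9 + (6/23)·16 + (5/23)·36 = 331/23
Var(X) = 331/23 − (61/23)² = 3892/529 ≈ 7.357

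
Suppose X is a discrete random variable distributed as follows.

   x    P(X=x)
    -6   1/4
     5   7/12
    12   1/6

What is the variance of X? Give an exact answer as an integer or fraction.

5171/144

E[X] = (1/4)·(-6) + (7/12)·5 + (1/6)·12 = 41/12
E[X²] = (1/4)·36 + (7/12)·25 + (1/6)·144 = 571/12
Var(X) = 571/12 − (41/12)² = 5171/144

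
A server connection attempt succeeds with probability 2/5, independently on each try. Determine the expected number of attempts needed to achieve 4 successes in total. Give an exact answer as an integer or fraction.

By linearity (sum of 4 independent geometric waits), E[trials] = 4/p = 4/(2/5) = 10.

10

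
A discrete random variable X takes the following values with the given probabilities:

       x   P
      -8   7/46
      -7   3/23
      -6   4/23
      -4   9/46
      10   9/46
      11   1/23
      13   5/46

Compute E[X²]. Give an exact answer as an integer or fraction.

E[X²] = (7/46)·64 + (3/23)·49 + (4/23)·36 + (9/46)·16 + (9/46)·100 + (1/23)·121 + (5/46)·169
     = 3161/46

3161/46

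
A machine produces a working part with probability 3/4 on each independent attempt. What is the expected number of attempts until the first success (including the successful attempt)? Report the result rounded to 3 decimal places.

1.333

For a geometric distribution, E[trials] = 1/p = 1/(3/4) = 4/3.
≈ 1.333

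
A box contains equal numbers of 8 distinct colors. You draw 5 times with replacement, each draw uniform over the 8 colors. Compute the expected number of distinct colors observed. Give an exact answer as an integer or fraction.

15961/4096

Let Xⱼ=1 if type j appears at least once. P(Xⱼ=1) = 1 − ((8−1)/8)^5 = 15961/32768.
E[#distinct] = 8·15961/32768 = 15961/4096.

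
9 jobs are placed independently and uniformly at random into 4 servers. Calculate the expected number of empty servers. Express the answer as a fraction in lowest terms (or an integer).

Let Xⱼ=1 if server j is empty. P(Xⱼ=1) = ((4-1)/4)^9 = 19683/262144.
By linearity, E[#empty] = 4·19683/262144 = 19683/65536.

19683/65536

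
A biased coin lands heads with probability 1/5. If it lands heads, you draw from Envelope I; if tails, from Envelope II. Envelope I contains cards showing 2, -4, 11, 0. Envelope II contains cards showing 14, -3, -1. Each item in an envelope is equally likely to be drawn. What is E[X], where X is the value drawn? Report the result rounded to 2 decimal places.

E[X | Envelope I] = (2 − 4 + 11 + 0)/4 = 9/4
E[X | Envelope II] = (14 − 3 − 1)/3 = 10/3
E[X] = (1/5)·9/4 + (4/5)·10/3 = 187/60 ≈ 3.12

3.12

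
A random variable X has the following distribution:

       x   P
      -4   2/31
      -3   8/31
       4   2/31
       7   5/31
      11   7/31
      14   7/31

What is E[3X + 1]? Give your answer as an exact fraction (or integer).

E[3x+1] = (2/31)·(-11) + (8/31)·(-8) + (2/31)·13 + (5/31)·22 + (7/31)·34 + (7/31)·43
     = 19

19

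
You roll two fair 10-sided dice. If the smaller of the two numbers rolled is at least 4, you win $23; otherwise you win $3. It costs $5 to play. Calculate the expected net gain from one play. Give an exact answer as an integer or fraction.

39/5 dollars

E[payout] = (51/100)·3 + (49/100)·23 = 64/5
Expected profit = 64/5 − 5 = 39/5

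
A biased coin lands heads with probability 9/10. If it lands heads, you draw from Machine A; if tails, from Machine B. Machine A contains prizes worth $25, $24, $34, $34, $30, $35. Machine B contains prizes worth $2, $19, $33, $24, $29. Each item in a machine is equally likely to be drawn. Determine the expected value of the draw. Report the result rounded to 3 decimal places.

$29.440

E[X | Machine A] = (25 + 24 + 34 + 34 + 30 + 35)/6 = 91/3
E[X | Machine B] = (2 + 19 + 33 + 24 + 29)/5 = 107/5
E[X] = (9/10)·91/3 + (1/10)·107/5 = 736/25 ≈ 29.440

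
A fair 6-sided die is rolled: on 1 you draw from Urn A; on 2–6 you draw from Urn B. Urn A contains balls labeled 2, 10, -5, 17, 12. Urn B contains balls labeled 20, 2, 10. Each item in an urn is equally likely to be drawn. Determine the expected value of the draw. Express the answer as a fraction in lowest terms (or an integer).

E[X | Urn A] = (2 + 10 − 5 + 17 + 12)/5 = 36/5
E[X | Urn B] = (20 + 2 + 10)/3 = 32/3
E[X] = (1/6)·36/5 + (5/6)·32/3 = 454/45

454/45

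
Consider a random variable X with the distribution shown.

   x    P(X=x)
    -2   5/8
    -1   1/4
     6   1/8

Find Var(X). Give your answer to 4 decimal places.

E[X] = (5/8)·(-2) + (1/4)·(-1) + (1/8)·6 = -3/4
E[X²] = (5/8)·4 + (1/4)·1 + (1/8)·36 = 29/4
Var(X) = 29/4 − (-3/4)² = 107/16 ≈ 6.6875

6.6875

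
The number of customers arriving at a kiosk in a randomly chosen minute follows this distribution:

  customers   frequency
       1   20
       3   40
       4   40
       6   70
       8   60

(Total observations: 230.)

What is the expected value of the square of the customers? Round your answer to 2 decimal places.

Total = 230, so P(customers=1) = 20/230, etc.
E[X²] = (2/23)·1 + (4/23)·9 + (4/23)·16 + (7/23)·36 + (6/23)·64
     = 738/23 ≈ 32.09

32.09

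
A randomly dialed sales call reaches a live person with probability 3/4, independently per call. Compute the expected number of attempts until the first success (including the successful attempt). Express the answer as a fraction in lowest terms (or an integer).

For a geometric distribution, E[trials] = 1/p = 1/(3/4) = 4/3.

4/3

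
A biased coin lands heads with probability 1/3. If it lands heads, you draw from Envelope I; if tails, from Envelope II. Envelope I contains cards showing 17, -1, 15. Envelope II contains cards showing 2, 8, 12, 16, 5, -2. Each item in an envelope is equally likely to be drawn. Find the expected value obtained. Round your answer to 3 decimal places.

8.000

E[X | Envelope I] = (17 − 1 + 15)/3 = 31/3
E[X | Envelope II] = (2 + 8 + 12 + 16 + 5 − 2)/6 = 41/6
E[X] = (1/3)·31/3 + (2/3)·41/6 = 8 ≈ 8.000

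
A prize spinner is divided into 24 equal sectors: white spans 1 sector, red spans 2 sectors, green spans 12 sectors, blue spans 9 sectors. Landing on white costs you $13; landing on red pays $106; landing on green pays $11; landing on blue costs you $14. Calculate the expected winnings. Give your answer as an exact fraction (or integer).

205/24 dollars

E[payout] = (1/24)·(-13) + (2/24)·106 + (12/24)·11 + (9/24)·(-14) = 205/24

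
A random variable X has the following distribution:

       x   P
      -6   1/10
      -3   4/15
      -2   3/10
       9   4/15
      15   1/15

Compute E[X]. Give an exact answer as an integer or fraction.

E[X] = (1/10)·(-6) + (4/15)·(-3) + (3/10)·(-2) + (4/15)·9 + (1/15)·15
     = 7/5

7/5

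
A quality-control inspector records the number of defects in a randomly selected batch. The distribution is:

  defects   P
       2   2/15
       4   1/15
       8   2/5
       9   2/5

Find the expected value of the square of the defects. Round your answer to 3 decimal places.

59.600

E[X²] = (2/15)·4 + (1/15)·16 + (2/5)·64 + (2/5)·81
     = 298/5 ≈ 59.600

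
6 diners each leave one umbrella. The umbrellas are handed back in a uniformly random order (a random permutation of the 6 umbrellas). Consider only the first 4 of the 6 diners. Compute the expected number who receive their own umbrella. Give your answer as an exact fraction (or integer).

Let Xᵢ = 1 if person i gets their own umbrella. For each i, P(Xᵢ=1) = 1/6.
By linearity of expectation, E[X₁+…+X_4] = 4·(1/6) = 2/3.

2/3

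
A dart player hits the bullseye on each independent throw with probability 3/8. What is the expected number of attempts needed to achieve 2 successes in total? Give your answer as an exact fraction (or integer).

16/3

By linearity (sum of 2 independent geometric waits), E[trials] = 2/p = 2/(3/8) = 16/3.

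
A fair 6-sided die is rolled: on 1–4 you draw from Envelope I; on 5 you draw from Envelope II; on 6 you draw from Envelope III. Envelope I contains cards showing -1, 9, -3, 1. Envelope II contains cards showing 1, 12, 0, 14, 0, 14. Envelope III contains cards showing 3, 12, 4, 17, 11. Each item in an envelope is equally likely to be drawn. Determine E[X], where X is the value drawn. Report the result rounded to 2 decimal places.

3.71

E[X | Envelope I] = (-1 + 9 − 3 + 1)/4 = 3/2
E[X | Envelope II] = (1 + 12 + 0 + 14 + 0 + 14)/6 = 41/6
E[X | Envelope III] = (3 + 12 + 4 + 17 + 11)/5 = 47/5
E[X] = (2/3)·3/2 + (1/6)·41/6 + (1/6)·47/5 = 667/180 ≈ 3.71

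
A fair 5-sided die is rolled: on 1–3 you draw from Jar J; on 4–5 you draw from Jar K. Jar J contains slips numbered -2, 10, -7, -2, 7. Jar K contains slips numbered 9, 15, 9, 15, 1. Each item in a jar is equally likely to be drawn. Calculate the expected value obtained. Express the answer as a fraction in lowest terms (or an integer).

E[X | Jar J] = (-2 + 10 − 7 − 2 + 7)/5 = 6/5
E[X | Jar K] = (9 + 15 + 9 + 15 + 1)/5 = 49/5
E[X] = (3/5)·6/5 + (2/5)·49/5 = 116/25

116/25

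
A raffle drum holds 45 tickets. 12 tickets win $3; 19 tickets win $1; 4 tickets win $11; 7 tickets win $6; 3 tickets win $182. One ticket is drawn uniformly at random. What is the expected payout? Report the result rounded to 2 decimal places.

$15.27

E[payout] = (12/45)·3 + (19/45)·1 + (4/45)·11 + (7/45)·6 + (3/45)·182 = 229/15
≈ $15.27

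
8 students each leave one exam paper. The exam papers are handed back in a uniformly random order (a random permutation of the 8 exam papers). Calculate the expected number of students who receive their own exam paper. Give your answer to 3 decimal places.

1.000

Let Xᵢ = 1 if person i gets their own exam paper. For each i, P(Xᵢ=1) = 1/8.
By linearity of expectation, E[X₁+…+X_8] = 8·(1/8) = 1.
≈ 1.000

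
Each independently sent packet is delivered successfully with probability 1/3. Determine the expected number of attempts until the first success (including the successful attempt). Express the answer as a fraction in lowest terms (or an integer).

3

For a geometric distribution, E[trials] = 1/p = 1/(1/3) = 3.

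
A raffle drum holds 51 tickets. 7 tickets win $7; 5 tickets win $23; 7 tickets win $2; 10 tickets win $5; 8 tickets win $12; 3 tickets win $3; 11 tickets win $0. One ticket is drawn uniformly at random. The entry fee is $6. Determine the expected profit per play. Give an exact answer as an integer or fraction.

9/17 dollars

E[payout] = (7/51)·7 + (5/51)·23 + (7/51)·2 + (10/51)·5 + (8/51)·12 + (3/51)·3 + (11/51)·0 = 111/17
Expected profit = 111/17 − 6 = 9/17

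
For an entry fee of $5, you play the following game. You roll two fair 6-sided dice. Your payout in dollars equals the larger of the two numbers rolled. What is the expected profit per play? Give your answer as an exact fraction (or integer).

Distribution of the larger of the two numbers rolled: 1 w.p. 1/36, 2 w.p. 1/12, 3 w.p. 5/36, 4 w.p. 7/36, 5 w.p. 1/4, 6 w.p. 11/36
E[payout] = (1/36)·1 + (1/12)·2 + (5/36)·3 + (7/36)·4 + (1/4)·5 + (11/36)·6 = 161/36
Expected profit = 161/36 − 5 = -19/36

-19/36 dollars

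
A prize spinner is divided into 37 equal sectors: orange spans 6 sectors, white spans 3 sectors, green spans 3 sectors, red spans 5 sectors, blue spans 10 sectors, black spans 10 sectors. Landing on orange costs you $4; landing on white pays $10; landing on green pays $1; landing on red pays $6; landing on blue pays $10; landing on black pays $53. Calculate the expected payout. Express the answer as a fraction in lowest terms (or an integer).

E[payout] = (6/37)·(-4) + (3/37)·10 + (3/37)·1 + (5/37)·6 + (10/37)·10 + (10/37)·53 = 669/37

669/37 dollars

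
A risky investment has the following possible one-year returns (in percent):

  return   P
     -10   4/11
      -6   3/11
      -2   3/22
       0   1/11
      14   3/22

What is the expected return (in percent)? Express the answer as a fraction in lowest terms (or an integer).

-40/11

E[X] = (4/11)·(-10) + (3/11)·(-6) + (3/22)·(-2) + (1/11)·0 + (3/22)·14
     = -40/11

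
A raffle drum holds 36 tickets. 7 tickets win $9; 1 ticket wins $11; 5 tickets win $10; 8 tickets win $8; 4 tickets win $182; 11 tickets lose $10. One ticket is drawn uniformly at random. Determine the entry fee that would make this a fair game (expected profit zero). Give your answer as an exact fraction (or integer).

E[payout] = (7/36)·9 + (1/36)·11 + (5/36)·10 + (8/36)·8 + (4/36)·182 + (11/36)·(-10) = 403/18
Fair fee = E[payout] = 403/18

403/18 dollars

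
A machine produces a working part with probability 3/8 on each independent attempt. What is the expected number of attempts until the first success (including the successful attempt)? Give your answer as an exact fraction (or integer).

8/3

For a geometric distribution, E[trials] = 1/p = 1/(3/8) = 8/3.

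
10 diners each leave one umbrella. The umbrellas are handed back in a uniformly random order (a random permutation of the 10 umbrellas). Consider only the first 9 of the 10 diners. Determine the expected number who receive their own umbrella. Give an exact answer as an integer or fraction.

Let Xᵢ = 1 if person i gets their own umbrella. For each i, P(Xᵢ=1) = 1/10.
By linearity of expectation, E[X₁+…+X_9] = 9·(1/10) = 9/10.

9/10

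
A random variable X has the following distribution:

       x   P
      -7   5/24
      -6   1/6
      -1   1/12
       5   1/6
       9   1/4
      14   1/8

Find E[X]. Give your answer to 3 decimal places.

2.292

E[X] = (5/24)·(-7) + (1/6)·(-6) + (1/12)·(-1) + (1/6)·5 + (1/4)·9 + (1/8)·14
     = 55/24 ≈ 2.292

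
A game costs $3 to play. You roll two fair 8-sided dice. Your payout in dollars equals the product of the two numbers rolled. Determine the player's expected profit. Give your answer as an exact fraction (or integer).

Distribution of the product of the two numbers rolled: 1 w.p. 1/64, 2 w.p. 1/32, 3 w.p. 1/32, 4 w.p. 3/64, 5 w.p. 1/32, 6 w.p. 1/16, …
E[payout] = (1/64)·1 + (1/32)·2 + (1/32)·3 + (3/64)·4 + (1/32)·5 + (1/16)·6 + (1/32)·7 + (1/16)·8 + (1/64)·9 + (1/32)·10 + (1/16)·12 + (1/32)·14 + (1/32)·15 + (3/64)·16 + (1/32)·18 + (1/32)·20 + (1/32)·21 + (1/16)·24 + (1/64)·25 + (1/32)·28 + (1/32)·30 + (1/32)·32 + (1/32)·35 + (1/64)·36 + (1/32)·40 + (1/32)·42 + (1/32)·48 + (1/64)·49 + (1/32)·56 + (1/64)·64 = 81/4
Expected profit = 81/4 − 3 = 69/4

69/4 dollars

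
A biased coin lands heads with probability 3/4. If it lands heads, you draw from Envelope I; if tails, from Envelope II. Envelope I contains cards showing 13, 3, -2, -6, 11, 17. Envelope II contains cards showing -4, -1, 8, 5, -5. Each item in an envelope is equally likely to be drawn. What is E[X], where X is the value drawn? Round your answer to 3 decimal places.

E[X | Envelope I] = (13 + 3 − 2 − 6 + 11 + 17)/6 = 6
E[X | Envelope II] = (-4 − 1 + 8 + 5 − 5)/5 = 3/5
E[X] = (3/4)·6 + (1/4)·3/5 = 93/20 ≈ 4.650

4.650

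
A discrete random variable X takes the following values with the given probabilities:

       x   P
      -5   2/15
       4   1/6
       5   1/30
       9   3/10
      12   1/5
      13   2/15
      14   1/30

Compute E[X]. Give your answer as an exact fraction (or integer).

E[X] = (2/15)·(-5) + (1/6)·4 + (1/30)·5 + (3/10)·9 + (1/5)·12 + (2/15)·13 + (1/30)·14
     = 112/15

112/15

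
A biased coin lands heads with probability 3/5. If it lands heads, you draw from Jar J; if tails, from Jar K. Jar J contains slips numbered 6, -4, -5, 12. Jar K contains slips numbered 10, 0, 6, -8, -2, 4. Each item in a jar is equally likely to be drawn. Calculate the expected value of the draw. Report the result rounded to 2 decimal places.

E[X | Jar J] = (6 − 4 − 5 + 12)/4 = 9/4
E[X | Jar K] = (10 + 0 + 6 − 8 − 2 + 4)/6 = 5/3
E[X] = (3/5)·9/4 + (2/5)·5/3 = 121/60 ≈ 2.02

2.02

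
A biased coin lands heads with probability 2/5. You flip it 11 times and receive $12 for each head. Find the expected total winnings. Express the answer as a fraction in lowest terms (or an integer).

264/5 dollars

E[#heads] = 11·2/5 = 22/5 (linearity over flips).
E[winnings] = 12·22/5 = 264/5.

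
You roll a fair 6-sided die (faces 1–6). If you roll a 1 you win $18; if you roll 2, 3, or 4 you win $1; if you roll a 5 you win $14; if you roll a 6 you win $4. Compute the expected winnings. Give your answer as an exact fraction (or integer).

13/2 dollars

E[payout] = (1/2)·1 + (1/6)·4 + (1/6)·14 + (1/6)·18 = 13/2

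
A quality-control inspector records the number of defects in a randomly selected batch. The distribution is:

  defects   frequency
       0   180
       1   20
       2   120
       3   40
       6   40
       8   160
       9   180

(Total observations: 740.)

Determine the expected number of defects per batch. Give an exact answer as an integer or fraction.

176/37

Total = 740, so P(defects=0) = 180/740, etc.
E[X] = (9/37)·0 + (1/37)·1 + (6/37)·2 + (2/37)·3 + (2/37)·6 + (8/37)·8 + (9/37)·9
     = 176/37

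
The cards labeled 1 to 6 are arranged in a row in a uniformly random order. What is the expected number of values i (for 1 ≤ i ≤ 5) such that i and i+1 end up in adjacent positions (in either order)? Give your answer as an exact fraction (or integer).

For each i ∈ {1,…,5}, let Xᵢ = 1 if i and i+1 are adjacent. P(Xᵢ=1) = 2·(6−1)!/6! = 2/6.
By linearity, E[ΣXᵢ] = (5)·(2/6) = 5/3.

5/3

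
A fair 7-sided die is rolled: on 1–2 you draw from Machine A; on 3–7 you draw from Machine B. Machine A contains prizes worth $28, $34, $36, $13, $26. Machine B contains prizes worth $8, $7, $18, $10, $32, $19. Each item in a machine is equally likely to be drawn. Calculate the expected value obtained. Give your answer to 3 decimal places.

E[X | Machine A] = (28 + 34 + 36 + 13 + 26)/5 = 137/5
E[X | Machine B] = (8 + 7 + 18 + 10 + 32 + 19)/6 = 47/3
E[X] = (2/7)·137/5 + (5/7)·47/3 = 1997/105 ≈ 19.019

$19.019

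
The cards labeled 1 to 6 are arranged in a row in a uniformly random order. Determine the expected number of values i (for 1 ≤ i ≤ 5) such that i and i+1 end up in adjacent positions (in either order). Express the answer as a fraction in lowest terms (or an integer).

5/3

For each i ∈ {1,…,5}, let Xᵢ = 1 if i and i+1 are adjacent. P(Xᵢ=1) = 2·(6−1)!/6! = 2/6.
By linearity, E[ΣXᵢ] = (5)·(2/6) = 5/3.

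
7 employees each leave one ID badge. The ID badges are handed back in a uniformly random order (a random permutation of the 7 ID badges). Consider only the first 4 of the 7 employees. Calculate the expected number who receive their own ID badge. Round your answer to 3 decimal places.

Let Xᵢ = 1 if person i gets their own ID badge. For each i, P(Xᵢ=1) = 1/7.
By linearity of expectation, E[X₁+…+X_4] = 4·(1/7) = 4/7.
≈ 0.571

0.571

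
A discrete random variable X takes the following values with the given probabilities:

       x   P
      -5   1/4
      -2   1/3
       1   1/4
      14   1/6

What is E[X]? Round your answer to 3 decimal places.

0.667

E[X] = (1/4)·(-5) + (1/3)·(-2) + (1/4)·1 + (1/6)·14
     = 2/3 ≈ 0.667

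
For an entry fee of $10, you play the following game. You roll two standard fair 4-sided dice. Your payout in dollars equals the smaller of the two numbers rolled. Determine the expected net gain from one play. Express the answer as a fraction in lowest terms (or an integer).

Distribution of the smaller of the two numbers rolled: 1 w.p. 7/16, 2 w.p. 5/16, 3 w.p. 3/16, 4 w.p. 1/16
E[payout] = (7/16)·1 + (5/16)·2 + (3/16)·3 + (1/16)·4 = 15/8
Expected profit = 15/8 − 10 = -65/8

-65/8 dollars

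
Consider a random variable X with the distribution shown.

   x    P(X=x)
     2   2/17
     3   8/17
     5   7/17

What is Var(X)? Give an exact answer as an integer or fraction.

366/289

E[X] = (2/17)·2 + (8/17)·3 + (7/17)·5 = 63/17
E[X²] = (2/17)·4 + (8/17)·9 + (7/17)·25 = 15
Var(X) = 15 − (63/17)² = 366/289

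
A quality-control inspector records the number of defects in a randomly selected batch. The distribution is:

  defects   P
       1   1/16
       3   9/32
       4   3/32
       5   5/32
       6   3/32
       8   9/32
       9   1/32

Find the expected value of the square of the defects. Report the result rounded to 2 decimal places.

E[X²] = (1/16)·1 + (9/32)·9 + (3/32)·16 + (5/32)·25 + (3/32)·36 + (9/32)·64 + (1/32)·81
     = 1021/32 ≈ 31.91

31.91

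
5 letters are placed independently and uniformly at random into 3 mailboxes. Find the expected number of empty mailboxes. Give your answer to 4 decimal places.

Let Xⱼ=1 if mailbox j is empty. P(Xⱼ=1) = ((3-1)/3)^5 = 32/243.
By linearity, E[#empty] = 3·32/243 = 32/81.
≈ 0.3951

0.3951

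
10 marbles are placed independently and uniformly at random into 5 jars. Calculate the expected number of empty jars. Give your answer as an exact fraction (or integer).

Let Xⱼ=1 if jar j is empty. P(Xⱼ=1) = ((5-1)/5)^10 = 1048576/9765625.
By linearity, E[#empty] = 5·1048576/9765625 = 1048576/1953125.

1048576/1953125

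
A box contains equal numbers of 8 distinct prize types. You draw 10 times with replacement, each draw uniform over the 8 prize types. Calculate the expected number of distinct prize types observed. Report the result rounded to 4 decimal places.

Let Xⱼ=1 if type j appears at least once. P(Xⱼ=1) = 1 − ((8−1)/8)^10 = 791266575/1073741824.
E[#distinct] = 8·791266575/1073741824 = 791266575/134217728.
≈ 5.8954

5.8954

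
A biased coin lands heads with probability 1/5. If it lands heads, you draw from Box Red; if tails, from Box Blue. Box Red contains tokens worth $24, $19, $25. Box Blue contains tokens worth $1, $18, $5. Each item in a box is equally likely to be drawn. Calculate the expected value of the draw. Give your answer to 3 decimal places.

E[X | Box Red] = (24 + 19 + 25)/3 = 68/3
E[X | Box Blue] = (1 + 18 + 5)/3 = 8
E[X] = (1/5)·68/3 + (4/5)·8 = 164/15 ≈ 10.933

$10.933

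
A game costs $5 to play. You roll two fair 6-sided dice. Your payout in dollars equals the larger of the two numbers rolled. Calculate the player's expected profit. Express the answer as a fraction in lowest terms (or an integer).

-19/36 dollars

Distribution of the larger of the two numbers rolled: 1 w.p. 1/36, 2 w.p. 1/12, 3 w.p. 5/36, 4 w.p. 7/36, 5 w.p. 1/4, 6 w.p. 11/36
E[payout] = (1/36)·1 + (1/12)·2 + (5/36)·3 + (7/36)·4 + (1/4)·5 + (11/36)·6 = 161/36
Expected profit = 161/36 − 5 = -19/36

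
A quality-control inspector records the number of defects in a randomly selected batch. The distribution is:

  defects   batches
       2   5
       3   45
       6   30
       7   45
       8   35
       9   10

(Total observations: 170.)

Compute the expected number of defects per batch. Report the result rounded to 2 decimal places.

Total = 170, so P(defects=2) = 5/170, etc.
E[X] = (1/34)·2 + (9/34)·3 + (3/17)·6 + (9/34)·7 + (7/34)·8 + (1/17)·9
     = 101/17 ≈ 5.94

5.94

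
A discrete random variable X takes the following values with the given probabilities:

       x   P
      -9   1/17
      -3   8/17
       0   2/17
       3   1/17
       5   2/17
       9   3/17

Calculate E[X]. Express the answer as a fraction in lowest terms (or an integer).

E[X] = (1/17)·(-9) + (8/17)·(-3) + (2/17)·0 + (1/17)·3 + (2/17)·5 + (3/17)·9
     = 7/17

7/17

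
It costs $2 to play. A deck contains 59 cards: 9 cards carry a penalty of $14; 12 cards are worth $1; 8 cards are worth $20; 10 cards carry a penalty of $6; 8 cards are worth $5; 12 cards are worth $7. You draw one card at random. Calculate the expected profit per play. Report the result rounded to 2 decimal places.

E[payout] = (9/59)·(-14) + (12/59)·1 + (8/59)·20 + (10/59)·(-6) + (8/59)·5 + (12/59)·7 = 110/59
Expected profit = 110/59 − 2 = -8/59 ≈ -$0.14

-$0.14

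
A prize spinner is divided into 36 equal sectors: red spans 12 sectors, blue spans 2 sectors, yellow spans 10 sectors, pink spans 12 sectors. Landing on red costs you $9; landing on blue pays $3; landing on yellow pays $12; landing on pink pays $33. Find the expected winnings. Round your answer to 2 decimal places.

$11.50

E[payout] = (12/36)·(-9) + (2/36)·3 + (10/36)·12 + (12/36)·33 = 23/2
≈ $11.50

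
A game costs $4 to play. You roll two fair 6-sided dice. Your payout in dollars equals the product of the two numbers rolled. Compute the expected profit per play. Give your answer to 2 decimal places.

Distribution of the product of the two numbers rolled: 1 w.p. 1/36, 2 w.p. 1/18, 3 w.p. 1/18, 4 w.p. 1/12, 5 w.p. 1/18, 6 w.p. 1/9, …
E[payout] = (1/36)·1 + (1/18)·2 + (1/18)·3 + (1/12)·4 + (1/18)·5 + (1/9)·6 + (1/18)·8 + (1/36)·9 + (1/18)·10 + (1/9)·12 + (1/18)·15 + (1/36)·16 + (1/18)·18 + (1/18)·20 + (1/18)·24 + (1/36)·25 + (1/18)·30 + (1/36)·36 = 49/4
Expected profit = 49/4 − 4 = 33/4 ≈ $8.25

$8.25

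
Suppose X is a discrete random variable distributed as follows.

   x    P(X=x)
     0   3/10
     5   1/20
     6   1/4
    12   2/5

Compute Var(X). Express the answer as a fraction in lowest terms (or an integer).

9979/400

E[X] = (3/10)·0 + (1/20)·5 + (1/4)·6 + (2/5)·12 = 131/20
E[X²] = (3/10)·0 + (1/20)·25 + (1/4)·36 + (2/5)·144 = 1357/20
Var(X) = 1357/20 − (131/20)² = 9979/400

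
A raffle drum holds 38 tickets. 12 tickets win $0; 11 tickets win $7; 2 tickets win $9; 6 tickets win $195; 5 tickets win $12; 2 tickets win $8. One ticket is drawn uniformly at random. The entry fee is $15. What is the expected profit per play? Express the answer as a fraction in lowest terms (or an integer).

E[payout] = (12/38)·0 + (11/38)·7 + (2/38)·9 + (6/38)·195 + (5/38)·12 + (2/38)·8 = 1341/38
Expected profit = 1341/38 − 15 = 771/38

771/38 dollars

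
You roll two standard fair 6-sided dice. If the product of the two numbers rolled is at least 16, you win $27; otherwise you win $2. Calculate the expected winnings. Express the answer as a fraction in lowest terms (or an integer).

E[payout] = (25/36)·2 + (11/36)·27 = 347/36

347/36 dollars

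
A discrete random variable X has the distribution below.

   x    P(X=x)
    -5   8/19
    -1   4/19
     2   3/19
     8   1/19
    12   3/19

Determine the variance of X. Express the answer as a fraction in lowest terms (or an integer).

E[X] = (8/19)·(-5) + (4/19)·(-1) + (3/19)·2 + (1/19)·8 + (3/19)·12 = 6/19
E[X²] = (8/19)·25 + (4/19)·1 + (3/19)·4 + (1/19)·64 + (3/19)·144 = 712/19
Var(X) = 712/19 − (6/19)² = 13492/361

13492/361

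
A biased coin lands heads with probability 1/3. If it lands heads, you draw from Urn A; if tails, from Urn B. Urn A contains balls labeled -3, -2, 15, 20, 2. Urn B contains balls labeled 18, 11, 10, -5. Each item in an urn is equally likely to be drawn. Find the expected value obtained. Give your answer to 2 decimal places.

E[X | Urn A] = (-3 − 2 + 15 + 20 + 2)/5 = 32/5
E[X | Urn B] = (18 + 11 + 10 − 5)/4 = 17/2
E[X] = (1/3)·32/5 + (2/3)·17/2 = 39/5 ≈ 7.80

7.80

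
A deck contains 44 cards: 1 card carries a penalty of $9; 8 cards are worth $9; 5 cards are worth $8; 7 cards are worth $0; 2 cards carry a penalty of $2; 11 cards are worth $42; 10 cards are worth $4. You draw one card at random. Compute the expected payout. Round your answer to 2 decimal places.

$13.66

E[payout] = (1/44)·(-9) + (8/44)·9 + (5/44)·8 + (7/44)·0 + (2/44)·(-2) + (11/44)·42 + (10/44)·4 = 601/44
≈ $13.66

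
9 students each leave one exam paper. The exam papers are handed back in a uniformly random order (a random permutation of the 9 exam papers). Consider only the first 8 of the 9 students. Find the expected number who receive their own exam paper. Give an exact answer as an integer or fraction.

8/9

Let Xᵢ = 1 if person i gets their own exam paper. For each i, P(Xᵢ=1) = 1/9.
By linearity of expectation, E[X₁+…+X_8] = 8·(1/9) = 8/9.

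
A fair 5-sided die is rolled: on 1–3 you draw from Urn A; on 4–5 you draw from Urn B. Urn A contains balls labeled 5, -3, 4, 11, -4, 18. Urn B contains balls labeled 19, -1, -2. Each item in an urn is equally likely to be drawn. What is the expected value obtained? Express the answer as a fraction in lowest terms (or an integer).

E[X | Urn A] = (5 − 3 + 4 + 11 − 4 + 18)/6 = 31/6
E[X | Urn B] = (19 − 1 − 2)/3 = 16/3
E[X] = (3/5)·31/6 + (2/5)·16/3 = 157/30

157/30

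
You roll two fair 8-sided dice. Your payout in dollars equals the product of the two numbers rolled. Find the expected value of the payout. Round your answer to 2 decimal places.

$20.25

Distribution of the product of the two numbers rolled: 1 w.p. 1/64, 2 w.p. 1/32, 3 w.p. 1/32, 4 w.p. 3/64, 5 w.p. 1/32, 6 w.p. 1/16, …
E[payout] = (1/64)·1 + (1/32)·2 + (1/32)·3 + (3/64)·4 + (1/32)·5 + (1/16)·6 + (1/32)·7 + (1/16)·8 + (1/64)·9 + (1/32)·10 + (1/16)·12 + (1/32)·14 + (1/32)·15 + (3/64)·16 + (1/32)·18 + (1/32)·20 + (1/32)·21 + (1/16)·24 + (1/64)·25 + (1/32)·28 + (1/32)·30 + (1/32)·32 + (1/32)·35 + (1/64)·36 + (1/32)·40 + (1/32)·42 + (1/32)·48 + (1/64)·49 + (1/32)·56 + (1/64)·64 = 81/4
≈ $20.25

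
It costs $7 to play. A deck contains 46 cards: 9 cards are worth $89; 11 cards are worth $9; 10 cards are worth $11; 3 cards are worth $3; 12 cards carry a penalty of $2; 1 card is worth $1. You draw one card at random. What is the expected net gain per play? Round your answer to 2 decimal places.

E[payout] = (9/46)·89 + (11/46)·9 + (10/46)·11 + (3/46)·3 + (12/46)·(-2) + (1/46)·1 = 498/23
Expected profit = 498/23 − 7 = 337/23 ≈ $14.65

$14.65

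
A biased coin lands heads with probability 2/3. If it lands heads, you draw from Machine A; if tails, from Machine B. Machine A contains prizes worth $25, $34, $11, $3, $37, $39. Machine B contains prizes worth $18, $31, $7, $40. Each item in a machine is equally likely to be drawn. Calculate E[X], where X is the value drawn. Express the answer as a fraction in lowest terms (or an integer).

221/9 dollars

E[X | Machine A] = (25 + 34 + 11 + 3 + 37 + 39)/6 = 149/6
E[X | Machine B] = (18 + 31 + 7 + 40)/4 = 24
E[X] = (2/3)·149/6 + (1/3)·24 = 221/9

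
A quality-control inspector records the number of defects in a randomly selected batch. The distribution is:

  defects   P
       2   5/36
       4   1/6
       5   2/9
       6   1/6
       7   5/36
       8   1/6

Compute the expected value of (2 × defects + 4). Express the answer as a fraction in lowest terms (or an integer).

E[2x+4] = (5/36)·8 + (1/6)·12 + (2/9)·14 + (1/6)·16 + (5/36)·18 + (1/6)·20
     = 265/18

265/18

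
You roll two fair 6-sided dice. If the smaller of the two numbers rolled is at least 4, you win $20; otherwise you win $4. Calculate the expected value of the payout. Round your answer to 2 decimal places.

$8.00

E[payout] = (3/4)·4 + (1/4)·20 = 8
≈ $8.00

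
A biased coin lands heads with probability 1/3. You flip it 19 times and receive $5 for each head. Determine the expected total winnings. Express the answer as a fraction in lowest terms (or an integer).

95/3 dollars

E[#heads] = 19·1/3 = 19/3 (linearity over flips).
E[winnings] = 5·19/3 = 95/3.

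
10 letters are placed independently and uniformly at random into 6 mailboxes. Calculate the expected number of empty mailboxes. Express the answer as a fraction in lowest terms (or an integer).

Let Xⱼ=1 if mailbox j is empty. P(Xⱼ=1) = ((6-1)/6)^10 = 9765625/60466176.
By linearity, E[#empty] = 6·9765625/60466176 = 9765625/10077696.

9765625/10077696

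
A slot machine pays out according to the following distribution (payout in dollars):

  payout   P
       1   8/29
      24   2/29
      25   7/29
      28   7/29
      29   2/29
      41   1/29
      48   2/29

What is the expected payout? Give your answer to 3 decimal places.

E[X] = (8/29)·1 + (2/29)·24 + (7/29)·25 + (7/29)·28 + (2/29)·29 + (1/29)·41 + (2/29)·48
     = 622/29 ≈ 21.448

$21.448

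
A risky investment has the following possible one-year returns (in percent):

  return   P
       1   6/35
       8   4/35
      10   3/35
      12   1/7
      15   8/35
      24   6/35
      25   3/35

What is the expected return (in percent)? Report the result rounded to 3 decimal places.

13.343

E[X] = (6/35)·1 + (4/35)·8 + (3/35)·10 + (1/7)·12 + (8/35)·15 + (6/35)·24 + (3/35)·25
     = 467/35 ≈ 13.343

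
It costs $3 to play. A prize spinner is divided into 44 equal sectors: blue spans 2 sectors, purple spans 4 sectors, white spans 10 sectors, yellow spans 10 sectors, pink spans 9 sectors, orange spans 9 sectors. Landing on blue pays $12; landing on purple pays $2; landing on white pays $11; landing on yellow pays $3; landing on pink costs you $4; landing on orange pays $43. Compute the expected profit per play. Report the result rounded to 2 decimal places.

E[payout] = (2/44)·12 + (4/44)·2 + (10/44)·11 + (10/44)·3 + (9/44)·(-4) + (9/44)·43 = 523/44
Expected profit = 523/44 − 3 = 391/44 ≈ $8.89

$8.89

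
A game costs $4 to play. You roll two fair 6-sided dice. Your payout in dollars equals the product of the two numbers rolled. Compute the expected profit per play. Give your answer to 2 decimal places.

$8.25

Distribution of the product of the two numbers rolled: 1 w.p. 1/36, 2 w.p. 1/18, 3 w.p. 1/18, 4 w.p. 1/12, 5 w.p. 1/18, 6 w.p. 1/9, …
E[payout] = (1/36)·1 + (1/18)·2 + (1/18)·3 + (1/12)·4 + (1/18)·5 + (1/9)·6 + (1/18)·8 + (1/36)·9 + (1/18)·10 + (1/9)·12 + (1/18)·15 + (1/36)·16 + (1/18)·18 + (1/18)·20 + (1/18)·24 + (1/36)·25 + (1/18)·30 + (1/36)·36 = 49/4
Expected profit = 49/4 − 4 = 33/4 ≈ $8.25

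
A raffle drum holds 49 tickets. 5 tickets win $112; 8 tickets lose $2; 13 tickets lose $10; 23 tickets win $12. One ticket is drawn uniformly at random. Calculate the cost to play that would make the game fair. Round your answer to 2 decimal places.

E[payout] = (5/49)·112 + (8/49)·(-2) + (13/49)·(-10) + (23/49)·12 = 690/49
Fair fee = E[payout] = 690/49 ≈ $14.08

$14.08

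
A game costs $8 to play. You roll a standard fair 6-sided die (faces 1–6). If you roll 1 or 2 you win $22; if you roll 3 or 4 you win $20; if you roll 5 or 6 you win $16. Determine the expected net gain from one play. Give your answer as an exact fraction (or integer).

34/3 dollars

E[payout] = (1/3)·16 + (1/3)·20 + (1/3)·22 = 58/3
Expected profit = 58/3 − 8 = 34/3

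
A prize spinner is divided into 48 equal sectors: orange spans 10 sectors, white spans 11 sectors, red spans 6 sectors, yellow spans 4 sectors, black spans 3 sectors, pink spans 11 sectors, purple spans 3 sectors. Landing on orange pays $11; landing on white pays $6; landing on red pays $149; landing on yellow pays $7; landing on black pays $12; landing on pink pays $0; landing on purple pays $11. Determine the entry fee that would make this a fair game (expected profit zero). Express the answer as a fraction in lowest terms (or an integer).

E[payout] = (10/48)·11 + (11/48)·6 + (6/48)·149 + (4/48)·7 + (3/48)·12 + (11/48)·0 + (3/48)·11 = 389/16
Fair fee = E[payout] = 389/16

389/16 dollars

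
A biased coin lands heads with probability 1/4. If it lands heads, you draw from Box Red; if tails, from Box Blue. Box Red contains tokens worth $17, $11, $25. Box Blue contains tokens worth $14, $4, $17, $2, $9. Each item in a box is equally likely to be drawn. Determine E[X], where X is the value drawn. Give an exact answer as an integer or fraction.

E[X | Box Red] = (17 + 11 + 25)/3 = 53/3
E[X | Box Blue] = (14 + 4 + 17 + 2 + 9)/5 = 46/5
E[X] = (1/4)·53/3 + (3/4)·46/5 = 679/60

679/60 dollars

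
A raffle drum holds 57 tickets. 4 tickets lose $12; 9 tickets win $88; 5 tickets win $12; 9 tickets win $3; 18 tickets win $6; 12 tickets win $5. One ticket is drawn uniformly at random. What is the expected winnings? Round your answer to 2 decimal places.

$17.53

E[payout] = (4/57)·(-12) + (9/57)·88 + (5/57)·12 + (9/57)·3 + (18/57)·6 + (12/57)·5 = 333/19
≈ $17.53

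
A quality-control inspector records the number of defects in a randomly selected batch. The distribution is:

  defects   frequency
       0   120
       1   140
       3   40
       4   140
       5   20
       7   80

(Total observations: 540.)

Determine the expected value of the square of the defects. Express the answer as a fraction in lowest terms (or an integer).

358/27

Total = 540, so P(defects=0) = 120/540, etc.
E[X²] = (2/9)·0 + (7/27)·1 + (2/27)·9 + (7/27)·16 + (1/27)·25 + (4/27)·49
     = 358/27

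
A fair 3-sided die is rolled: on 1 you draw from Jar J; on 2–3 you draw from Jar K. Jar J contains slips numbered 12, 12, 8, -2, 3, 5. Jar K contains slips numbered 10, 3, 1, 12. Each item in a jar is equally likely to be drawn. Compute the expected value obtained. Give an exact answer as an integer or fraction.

E[X | Jar J] = (12 + 12 + 8 − 2 + 3 + 5)/6 = 19/3
E[X | Jar K] = (10 + 3 + 1 + 12)/4 = 13/2
E[X] = (1/3)·19/3 + (2/3)·13/2 = 58/9

58/9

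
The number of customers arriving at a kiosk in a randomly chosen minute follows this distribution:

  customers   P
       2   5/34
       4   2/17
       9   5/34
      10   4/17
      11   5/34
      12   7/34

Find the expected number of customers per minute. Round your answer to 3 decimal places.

E[X] = (5/34)·2 + (2/17)·4 + (5/34)·9 + (4/17)·10 + (5/34)·11 + (7/34)·12
     = 145/17 ≈ 8.529

8.529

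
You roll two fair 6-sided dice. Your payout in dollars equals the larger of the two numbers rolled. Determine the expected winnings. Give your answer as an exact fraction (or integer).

161/36 dollars

Distribution of the larger of the two numbers rolled: 1 w.p. 1/36, 2 w.p. 1/12, 3 w.p. 5/36, 4 w.p. 7/36, 5 w.p. 1/4, 6 w.p. 11/36
E[payout] = (1/36)·1 + (1/12)·2 + (5/36)·3 + (7/36)·4 + (1/4)·5 + (11/36)·6 = 161/36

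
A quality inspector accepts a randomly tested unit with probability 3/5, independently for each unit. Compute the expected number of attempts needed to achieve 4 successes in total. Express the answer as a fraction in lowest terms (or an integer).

20/3

By linearity (sum of 4 independent geometric waits), E[trials] = 4/p = 4/(3/5) = 20/3.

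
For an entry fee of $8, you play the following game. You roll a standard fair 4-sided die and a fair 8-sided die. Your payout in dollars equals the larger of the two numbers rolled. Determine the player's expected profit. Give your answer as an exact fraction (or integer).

Distribution of the larger of the two numbers rolled: 1 w.p. 1/32, 2 w.p. 3/32, 3 w.p. 5/32, 4 w.p. 7/32, 5 w.p. 1/8, 6 w.p. 1/8, …
E[payout] = (1/32)·1 + (3/32)·2 + (5/32)·3 + (7/32)·4 + (1/8)·5 + (1/8)·6 + (1/8)·7 + (1/8)·8 = 77/16
Expected profit = 77/16 − 8 = -51/16

-51/16 dollars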